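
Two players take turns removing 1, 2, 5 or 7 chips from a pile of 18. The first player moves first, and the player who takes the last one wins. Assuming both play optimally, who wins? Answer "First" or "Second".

Second

Positions where the player to move wins (W) vs loses (L):
i:   0  1  2  3  4  5  6  7  8  9 10 11 12 13 14 15 16 17 18
     L  W  W  L  W  W  L  W  W  L  W  W  L  W  W  L  W  W  L
Position 18 is L, so the second player wins.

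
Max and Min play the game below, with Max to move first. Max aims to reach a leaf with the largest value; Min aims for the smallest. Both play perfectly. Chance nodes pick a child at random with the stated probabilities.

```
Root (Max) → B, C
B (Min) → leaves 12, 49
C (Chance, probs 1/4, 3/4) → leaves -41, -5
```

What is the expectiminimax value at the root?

B (Min): min(12, 49) = 12
C (Chance): 1/4·-41 + 3/4·-5 = -14
Root (Max): max(12, -14) = 12

12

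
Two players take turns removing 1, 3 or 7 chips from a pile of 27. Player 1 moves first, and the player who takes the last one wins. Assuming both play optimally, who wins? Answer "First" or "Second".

i:   0  1  2  3  4  5  6  7  8  9 10 11 12 13 14 15 16 17 18 19 20 21 22 23 24 25 26 27
     L  W  L  W  L  W  L  W  L  W  L  W  L  W  L  W  L  W  L  W  L  W  L  W  L  W  L  W
Position 27 is W, so the first player wins.

First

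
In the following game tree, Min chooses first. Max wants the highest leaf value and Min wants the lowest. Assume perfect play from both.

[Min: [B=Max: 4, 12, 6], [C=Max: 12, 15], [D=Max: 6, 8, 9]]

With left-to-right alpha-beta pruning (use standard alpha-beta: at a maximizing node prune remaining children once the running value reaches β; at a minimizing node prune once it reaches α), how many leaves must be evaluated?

7

B [α=-∞,β=+∞]: v=12
C [α=-∞,β=12]: v=12 after child 1 ≥ β → β-cutoff, skip 1
D [α=-∞,β=12]: v=9
Root [α=-∞,β=+∞]: v=9
Leaves evaluated: 7 of 8.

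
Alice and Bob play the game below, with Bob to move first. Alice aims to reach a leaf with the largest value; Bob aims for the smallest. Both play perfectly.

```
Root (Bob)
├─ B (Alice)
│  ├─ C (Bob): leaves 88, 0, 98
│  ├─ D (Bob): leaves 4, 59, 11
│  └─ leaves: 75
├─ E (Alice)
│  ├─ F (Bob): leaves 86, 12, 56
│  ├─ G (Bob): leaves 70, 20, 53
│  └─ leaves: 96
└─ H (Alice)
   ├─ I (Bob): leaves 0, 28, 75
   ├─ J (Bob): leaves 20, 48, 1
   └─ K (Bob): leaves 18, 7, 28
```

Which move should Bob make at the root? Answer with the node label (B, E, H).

H

C (Bob): min(88, 0, 98) = 0
D (Bob): min(4, 59, 11) = 4
B (Alice): max(0, 4, 75) = 75
F (Bob): min(86, 12, 56) = 12
G (Bob): min(70, 20, 53) = 20
E (Alice): max(12, 20, 96) = 96
I (Bob): min(0, 28, 75) = 0
J (Bob): min(20, 48, 1) = 1
K (Bob): min(18, 7, 28) = 7
H (Alice): max(0, 1, 7) = 7
Root (Bob): min(75, 96, 7) = 7
Bob picks the child with the lowest value: H (value 7).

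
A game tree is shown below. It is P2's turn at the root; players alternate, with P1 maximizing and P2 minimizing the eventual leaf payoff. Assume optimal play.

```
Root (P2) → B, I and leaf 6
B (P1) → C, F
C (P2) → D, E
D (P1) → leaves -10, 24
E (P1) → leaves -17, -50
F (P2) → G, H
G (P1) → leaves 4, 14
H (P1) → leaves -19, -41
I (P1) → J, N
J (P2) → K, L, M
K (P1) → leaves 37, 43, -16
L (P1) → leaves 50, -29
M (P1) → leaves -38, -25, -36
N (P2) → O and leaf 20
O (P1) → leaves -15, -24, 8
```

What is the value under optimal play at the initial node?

-17

D (P1): max(-10, 24) = 24
E (P1): max(-17, -50) = -17
C (P2): min(24, -17) = -17
G (P1): max(4, 14) = 14
H (P1): max(-19, -41) = -19
F (P2): min(14, -19) = -19
B (P1): max(-17, -19) = -17
K (P1): max(37, 43, -16) = 43
L (P1): max(50, -29) = 50
M (P1): max(-38, -25, -36) = -25
J (P2): min(43, 50, -25) = -25
O (P1): max(-15, -24, 8) = 8
N (P2): min(8, 20) = 8
I (P1): max(-25, 8) = 8
Root (P2): min(-17, 8, 6) = -17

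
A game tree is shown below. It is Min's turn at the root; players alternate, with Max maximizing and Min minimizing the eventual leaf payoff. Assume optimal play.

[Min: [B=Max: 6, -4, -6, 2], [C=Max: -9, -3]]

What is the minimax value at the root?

B (Max): max(6, -4, -6, 2) = 6
C (Max): max(-9, -3) = -3
Root (Min): min(6, -3) = -3

-3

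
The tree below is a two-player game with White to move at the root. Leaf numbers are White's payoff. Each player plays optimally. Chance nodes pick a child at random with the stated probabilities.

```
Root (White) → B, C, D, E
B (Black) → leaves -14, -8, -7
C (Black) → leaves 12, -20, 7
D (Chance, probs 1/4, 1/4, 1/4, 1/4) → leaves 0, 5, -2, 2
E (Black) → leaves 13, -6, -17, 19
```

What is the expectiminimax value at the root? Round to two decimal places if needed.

1.25

B (Black): min(-14, -8, -7) = -14
C (Black): min(12, -20, 7) = -20
D (Chance): 1/4·0 + 1/4·5 + 1/4·-2 + 1/4·2 = 1.25
E (Black): min(13, -6, -17, 19) = -17
Root (White): max(-14, -20, 1.25, -17) = 1.25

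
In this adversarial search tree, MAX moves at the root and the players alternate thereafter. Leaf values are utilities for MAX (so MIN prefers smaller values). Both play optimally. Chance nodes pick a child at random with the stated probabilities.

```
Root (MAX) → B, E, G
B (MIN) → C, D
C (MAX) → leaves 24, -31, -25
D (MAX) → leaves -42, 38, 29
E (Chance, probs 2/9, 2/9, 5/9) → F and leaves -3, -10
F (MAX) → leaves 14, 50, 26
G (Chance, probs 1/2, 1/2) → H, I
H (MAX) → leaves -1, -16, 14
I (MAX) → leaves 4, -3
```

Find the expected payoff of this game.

C (MAX): max(24, -31, -25) = 24
D (MAX): max(-42, 38, 29) = 38
B (MIN): min(24, 38) = 24
F (MAX): max(14, 50, 26) = 50
E (Chance): 2/9·50 + 2/9·-3 + 5/9·-10 = 4.89
H (MAX): max(-1, -16, 14) = 14
I (MAX): max(4, -3) = 4
G (Chance): 1/2·14 + 1/2·4 = 9
Root (MAX): max(24, 4.89, 9) = 24

24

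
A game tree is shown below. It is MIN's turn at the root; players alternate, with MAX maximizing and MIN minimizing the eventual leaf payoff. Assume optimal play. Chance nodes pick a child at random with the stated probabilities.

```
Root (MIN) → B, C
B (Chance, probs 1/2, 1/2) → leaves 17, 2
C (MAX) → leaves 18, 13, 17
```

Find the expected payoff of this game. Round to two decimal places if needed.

9.5

B (Chance): 1/2·17 + 1/2·2 = 9.5
C (MAX): max(18, 13, 17) = 18
Root (MIN): min(9.5, 18) = 9.5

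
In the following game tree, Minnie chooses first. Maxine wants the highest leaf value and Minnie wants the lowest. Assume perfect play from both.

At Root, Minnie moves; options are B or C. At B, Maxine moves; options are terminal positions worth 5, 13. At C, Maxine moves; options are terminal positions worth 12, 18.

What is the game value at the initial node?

13

B (Maxine): max(5, 13) = 13
C (Maxine): max(12, 18) = 18
Root (Minnie): min(13, 18) = 13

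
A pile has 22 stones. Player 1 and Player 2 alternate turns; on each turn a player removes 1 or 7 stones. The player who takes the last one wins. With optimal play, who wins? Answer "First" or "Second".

Second

Positions where the player to move wins (W) vs loses (L):
i:   0  1  2  3  4  5  6  7  8  9 10 11 12 13 14 15 16 17 18 19 20 21 22
     L  W  L  W  L  W  L  W  L  W  L  W  L  W  L  W  L  W  L  W  L  W  L
Position 22 is L, so the second player wins.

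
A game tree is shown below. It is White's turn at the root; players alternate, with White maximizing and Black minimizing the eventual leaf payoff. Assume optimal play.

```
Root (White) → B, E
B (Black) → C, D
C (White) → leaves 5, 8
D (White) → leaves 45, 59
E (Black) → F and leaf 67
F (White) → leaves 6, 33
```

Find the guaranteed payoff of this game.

C (White): max(5, 8) = 8
D (White): max(45, 59) = 59
B (Black): min(8, 59) = 8
F (White): max(6, 33) = 33
E (Black): min(33, 67) = 33
Root (White): max(8, 33) = 33

33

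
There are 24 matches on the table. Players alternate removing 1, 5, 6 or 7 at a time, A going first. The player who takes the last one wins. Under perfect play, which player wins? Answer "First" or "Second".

W/L table (W = player to move can force a win):
i:   0  1  2  3  4  5  6  7  8  9 10 11 12 13 14 15 16 17 18 19 20 21 22 23 24
     L  W  L  W  L  W  W  W  W  W  W  W  L  W  L  W  L  W  W  W  W  W  W  W  L
Position 24 is L, so the second player wins.

Second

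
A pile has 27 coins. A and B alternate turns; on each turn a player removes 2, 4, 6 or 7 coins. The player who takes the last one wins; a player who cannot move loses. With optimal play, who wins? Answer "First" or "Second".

Mark each pile size as W (mover wins) or L (mover loses):
i:   0  1  2  3  4  5  6  7  8  9 10 11 12 13 14 15 16 17 18 19 20 21 22 23 24 25 26 27
     L  L  W  W  W  W  W  W  W  L  L  W  W  W  W  W  W  W  L  L  W  W  W  W  W  W  W  L
Position 27 is L, so the second player wins.

Second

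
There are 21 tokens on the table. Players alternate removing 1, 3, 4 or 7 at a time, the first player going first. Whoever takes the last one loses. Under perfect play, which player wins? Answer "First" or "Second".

First

W/L table (W = player to move can force a win):
i:   0  1  2  3  4  5  6  7  8  9 10 11 12 13 14 15 16 17 18 19 20 21
     W  L  W  L  W  W  W  W  W  L  W  L  W  W  W  W  W  L  W  L  W  W
Position 21 is W, so the first player wins.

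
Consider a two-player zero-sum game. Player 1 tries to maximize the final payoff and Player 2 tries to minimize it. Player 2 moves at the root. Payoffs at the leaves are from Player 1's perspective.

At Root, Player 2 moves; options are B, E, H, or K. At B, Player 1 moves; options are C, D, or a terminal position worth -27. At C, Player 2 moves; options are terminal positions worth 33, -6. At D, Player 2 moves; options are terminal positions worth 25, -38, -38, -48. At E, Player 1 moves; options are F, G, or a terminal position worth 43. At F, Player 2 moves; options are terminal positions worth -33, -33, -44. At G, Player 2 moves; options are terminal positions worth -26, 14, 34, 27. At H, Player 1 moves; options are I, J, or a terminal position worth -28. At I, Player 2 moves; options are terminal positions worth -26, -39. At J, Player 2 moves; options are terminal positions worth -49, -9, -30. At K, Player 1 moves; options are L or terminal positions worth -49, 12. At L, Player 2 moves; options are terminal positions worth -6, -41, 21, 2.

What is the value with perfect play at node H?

-28

I: min(-26, -39) = -39
J: min(-49, -9, -30) = -49
H: max(-39, -49, -28) = -28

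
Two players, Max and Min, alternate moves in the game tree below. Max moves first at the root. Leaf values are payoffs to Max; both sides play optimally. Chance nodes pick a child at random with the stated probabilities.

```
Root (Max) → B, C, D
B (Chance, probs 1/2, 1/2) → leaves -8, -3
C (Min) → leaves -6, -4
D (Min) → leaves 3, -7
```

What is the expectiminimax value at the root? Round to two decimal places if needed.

B (Chance): 1/2·-8 + 1/2·-3 = -5.5
C (Min): min(-6, -4) = -6
D (Min): min(3, -7) = -7
Root (Max): max(-5.5, -6, -7) = -5.5

-5.5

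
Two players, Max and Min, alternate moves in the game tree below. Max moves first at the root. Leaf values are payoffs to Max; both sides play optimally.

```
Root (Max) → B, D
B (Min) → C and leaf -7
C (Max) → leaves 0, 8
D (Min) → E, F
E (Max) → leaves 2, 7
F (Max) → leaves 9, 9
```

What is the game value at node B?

C: max(0, 8) = 8
B: min(8, -7) = -7

-7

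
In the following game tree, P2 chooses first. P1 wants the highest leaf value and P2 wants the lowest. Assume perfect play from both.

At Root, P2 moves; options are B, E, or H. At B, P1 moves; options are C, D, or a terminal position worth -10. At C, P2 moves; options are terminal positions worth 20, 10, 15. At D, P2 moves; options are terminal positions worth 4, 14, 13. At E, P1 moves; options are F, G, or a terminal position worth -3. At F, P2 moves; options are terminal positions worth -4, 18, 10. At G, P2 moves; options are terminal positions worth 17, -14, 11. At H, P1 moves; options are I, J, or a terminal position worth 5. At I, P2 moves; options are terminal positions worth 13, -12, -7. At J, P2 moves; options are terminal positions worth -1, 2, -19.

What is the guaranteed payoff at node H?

5

I: min(13, -12, -7) = -12
J: min(-1, 2, -19) = -19
H: max(-12, -19, 5) = 5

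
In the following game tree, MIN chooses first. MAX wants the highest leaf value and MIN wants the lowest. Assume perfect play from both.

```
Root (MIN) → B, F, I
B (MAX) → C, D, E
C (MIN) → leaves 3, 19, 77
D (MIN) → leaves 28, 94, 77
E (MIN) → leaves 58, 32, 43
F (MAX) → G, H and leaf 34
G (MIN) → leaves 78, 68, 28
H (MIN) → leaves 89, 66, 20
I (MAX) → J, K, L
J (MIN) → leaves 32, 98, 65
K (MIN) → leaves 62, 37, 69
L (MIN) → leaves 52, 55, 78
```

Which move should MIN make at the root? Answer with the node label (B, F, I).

B

C (MIN): min(3, 19, 77) = 3
D (MIN): min(28, 94, 77) = 28
E (MIN): min(58, 32, 43) = 32
B (MAX): max(3, 28, 32) = 32
G (MIN): min(78, 68, 28) = 28
H (MIN): min(89, 66, 20) = 20
F (MAX): max(28, 20, 34) = 34
J (MIN): min(32, 98, 65) = 32
K (MIN): min(62, 37, 69) = 37
L (MIN): min(52, 55, 78) = 52
I (MAX): max(32, 37, 52) = 52
Root (MIN): min(32, 34, 52) = 32
MIN picks the child with the lowest value: B (value 32).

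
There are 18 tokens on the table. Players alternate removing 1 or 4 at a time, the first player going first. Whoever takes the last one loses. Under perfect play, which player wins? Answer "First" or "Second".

i:   0  1  2  3  4  5  6  7  8  9 10 11 12 13 14 15 16 17 18
     W  L  W  L  W  W  L  W  L  W  W  L  W  L  W  W  L  W  L
Position 18 is L, so the second player wins.

Second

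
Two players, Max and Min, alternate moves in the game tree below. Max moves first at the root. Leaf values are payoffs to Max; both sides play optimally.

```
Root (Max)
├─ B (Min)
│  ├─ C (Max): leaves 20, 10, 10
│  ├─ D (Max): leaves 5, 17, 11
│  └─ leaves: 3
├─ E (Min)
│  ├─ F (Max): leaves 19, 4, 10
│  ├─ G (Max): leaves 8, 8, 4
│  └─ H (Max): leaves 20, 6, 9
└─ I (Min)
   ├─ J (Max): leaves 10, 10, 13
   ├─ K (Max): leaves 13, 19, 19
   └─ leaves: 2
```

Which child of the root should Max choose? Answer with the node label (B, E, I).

C (Max): max(20, 10, 10) = 20
D (Max): max(5, 17, 11) = 17
B (Min): min(20, 17, 3) = 3
F (Max): max(19, 4, 10) = 19
G (Max): max(8, 8, 4) = 8
H (Max): max(20, 6, 9) = 20
E (Min): min(19, 8, 20) = 8
J (Max): max(10, 10, 13) = 13
K (Max): max(13, 19, 19) = 19
I (Min): min(13, 19, 2) = 2
Root (Max): max(3, 8, 2) = 8
Max picks the child with the highest value: E (value 8).

E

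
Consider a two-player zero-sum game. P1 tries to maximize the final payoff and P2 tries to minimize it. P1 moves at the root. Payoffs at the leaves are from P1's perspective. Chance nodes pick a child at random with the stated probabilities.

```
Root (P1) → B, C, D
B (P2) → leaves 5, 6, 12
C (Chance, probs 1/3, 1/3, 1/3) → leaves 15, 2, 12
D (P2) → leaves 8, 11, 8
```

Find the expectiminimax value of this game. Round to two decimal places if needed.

B (P2): min(5, 6, 12) = 5
C (Chance): 1/3·15 + 1/3·2 + 1/3·12 = 9.67
D (P2): min(8, 11, 8) = 8
Root (P1): max(5, 9.67, 8) = 9.67

9.67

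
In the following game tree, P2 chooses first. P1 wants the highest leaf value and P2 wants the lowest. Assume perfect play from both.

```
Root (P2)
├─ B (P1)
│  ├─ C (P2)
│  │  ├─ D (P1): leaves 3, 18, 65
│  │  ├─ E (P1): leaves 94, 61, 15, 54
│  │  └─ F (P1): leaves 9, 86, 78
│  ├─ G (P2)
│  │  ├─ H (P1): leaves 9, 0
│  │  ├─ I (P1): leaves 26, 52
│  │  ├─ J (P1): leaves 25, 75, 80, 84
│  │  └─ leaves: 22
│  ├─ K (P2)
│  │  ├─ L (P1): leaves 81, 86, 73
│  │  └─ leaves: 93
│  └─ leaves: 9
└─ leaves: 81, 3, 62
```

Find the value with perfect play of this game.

D (P1): max(3, 18, 65) = 65
E (P1): max(94, 61, 15, 54) = 94
F (P1): max(9, 86, 78) = 86
C (P2): min(65, 94, 86) = 65
H (P1): max(9, 0) = 9
I (P1): max(26, 52) = 52
J (P1): max(25, 75, 80, 84) = 84
G (P2): min(9, 52, 84, 22) = 9
L (P1): max(81, 86, 73) = 86
K (P2): min(86, 93) = 86
B (P1): max(65, 9, 86, 9) = 86
Root (P2): min(86, 81, 3, 62) = 3

3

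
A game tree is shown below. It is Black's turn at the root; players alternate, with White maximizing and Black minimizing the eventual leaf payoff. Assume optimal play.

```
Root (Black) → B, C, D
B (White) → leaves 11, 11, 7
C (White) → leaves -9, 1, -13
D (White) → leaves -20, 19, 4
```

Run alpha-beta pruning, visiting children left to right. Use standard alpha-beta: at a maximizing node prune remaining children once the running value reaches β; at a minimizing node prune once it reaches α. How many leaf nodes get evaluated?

B [α=-∞,β=+∞]: v=11
C [α=-∞,β=11]: v=1
D [α=-∞,β=1]: v=19 after child 2 ≥ β → β-cutoff, skip 1
Root [α=-∞,β=+∞]: v=1
Leaves evaluated: 8 of 9.

8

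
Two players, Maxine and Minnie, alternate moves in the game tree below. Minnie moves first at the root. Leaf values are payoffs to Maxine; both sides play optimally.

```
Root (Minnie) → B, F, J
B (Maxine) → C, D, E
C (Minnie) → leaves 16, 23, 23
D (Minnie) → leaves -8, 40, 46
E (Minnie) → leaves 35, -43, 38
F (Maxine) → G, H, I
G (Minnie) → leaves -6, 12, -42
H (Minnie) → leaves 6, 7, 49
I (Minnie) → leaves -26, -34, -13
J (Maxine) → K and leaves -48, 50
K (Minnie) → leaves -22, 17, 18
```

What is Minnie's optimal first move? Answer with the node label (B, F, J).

C (Minnie): min(16, 23, 23) = 16
D (Minnie): min(-8, 40, 46) = -8
E (Minnie): min(35, -43, 38) = -43
B (Maxine): max(16, -8, -43) = 16
G (Minnie): min(-6, 12, -42) = -42
H (Minnie): min(6, 7, 49) = 6
I (Minnie): min(-26, -34, -13) = -34
F (Maxine): max(-42, 6, -34) = 6
K (Minnie): min(-22, 17, 18) = -22
J (Maxine): max(-22, -48, 50) = 50
Root (Minnie): min(16, 6, 50) = 6
Minnie picks the child with the lowest value: F (value 6).

F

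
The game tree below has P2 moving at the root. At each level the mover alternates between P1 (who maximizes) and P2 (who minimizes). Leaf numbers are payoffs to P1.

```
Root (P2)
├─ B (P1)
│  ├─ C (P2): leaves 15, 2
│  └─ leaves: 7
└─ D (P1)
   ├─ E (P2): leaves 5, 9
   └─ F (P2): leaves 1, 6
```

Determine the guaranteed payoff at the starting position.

C (P2): min(15, 2) = 2
B (P1): max(2, 7) = 7
E (P2): min(5, 9) = 5
F (P2): min(1, 6) = 1
D (P1): max(5, 1) = 5
Root (P2): min(7, 5) = 5

5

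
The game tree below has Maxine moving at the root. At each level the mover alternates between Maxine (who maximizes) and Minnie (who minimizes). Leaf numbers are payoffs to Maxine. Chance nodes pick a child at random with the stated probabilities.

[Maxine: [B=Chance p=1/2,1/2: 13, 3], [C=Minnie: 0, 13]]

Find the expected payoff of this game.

B (Chance): 1/2·13 + 1/2·3 = 8
C (Minnie): min(0, 13) = 0
Root (Maxine): max(8, 0) = 8

8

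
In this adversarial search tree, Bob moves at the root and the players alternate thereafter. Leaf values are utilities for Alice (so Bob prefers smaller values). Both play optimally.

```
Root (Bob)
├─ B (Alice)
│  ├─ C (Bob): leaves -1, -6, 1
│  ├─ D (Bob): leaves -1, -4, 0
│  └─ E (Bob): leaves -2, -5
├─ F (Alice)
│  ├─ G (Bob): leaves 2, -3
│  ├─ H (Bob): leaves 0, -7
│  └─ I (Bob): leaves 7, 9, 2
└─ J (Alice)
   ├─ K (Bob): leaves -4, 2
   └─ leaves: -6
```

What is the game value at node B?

-4

C: min(-1, -6, 1) = -6
D: min(-1, -4, 0) = -4
E: min(-2, -5) = -5
B: max(-6, -4, -5) = -4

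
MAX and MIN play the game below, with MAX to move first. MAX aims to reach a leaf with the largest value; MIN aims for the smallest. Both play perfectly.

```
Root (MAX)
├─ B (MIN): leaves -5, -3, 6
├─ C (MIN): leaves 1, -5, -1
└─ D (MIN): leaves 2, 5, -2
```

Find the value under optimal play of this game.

-2

B (MIN): min(-5, -3, 6) = -5
C (MIN): min(1, -5, -1) = -5
D (MIN): min(2, 5, -2) = -2
Root (MAX): max(-5, -5, -2) = -2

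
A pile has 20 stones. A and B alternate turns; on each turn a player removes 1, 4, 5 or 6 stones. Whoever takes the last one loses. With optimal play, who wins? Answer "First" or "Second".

Compute winning (W) and losing (L) positions by backward induction:
i:   0  1  2  3  4  5  6  7  8  9 10 11 12 13 14 15 16 17 18 19 20
     W  L  W  L  W  W  W  W  W  W  L  W  L  W  W  W  W  W  W  L  W
Position 20 is W, so the first player wins.

First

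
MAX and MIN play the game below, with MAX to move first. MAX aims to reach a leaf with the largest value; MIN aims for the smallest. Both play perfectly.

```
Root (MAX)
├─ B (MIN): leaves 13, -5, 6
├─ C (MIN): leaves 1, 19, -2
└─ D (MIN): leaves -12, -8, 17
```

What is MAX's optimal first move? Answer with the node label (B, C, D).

B (MIN): min(13, -5, 6) = -5
C (MIN): min(1, 19, -2) = -2
D (MIN): min(-12, -8, 17) = -12
Root (MAX): max(-5, -2, -12) = -2
MAX picks the child with the highest value: C (value -2).

C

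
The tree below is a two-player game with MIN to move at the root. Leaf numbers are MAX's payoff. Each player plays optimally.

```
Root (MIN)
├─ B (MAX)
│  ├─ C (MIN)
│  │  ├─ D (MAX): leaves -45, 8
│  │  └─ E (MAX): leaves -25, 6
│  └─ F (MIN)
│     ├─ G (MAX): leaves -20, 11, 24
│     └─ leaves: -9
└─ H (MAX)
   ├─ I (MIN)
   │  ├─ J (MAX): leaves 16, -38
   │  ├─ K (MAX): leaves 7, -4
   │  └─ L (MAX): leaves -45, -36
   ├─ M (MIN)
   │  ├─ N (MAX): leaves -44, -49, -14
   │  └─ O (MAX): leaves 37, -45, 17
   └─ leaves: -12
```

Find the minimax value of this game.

D (MAX): max(-45, 8) = 8
E (MAX): max(-25, 6) = 6
C (MIN): min(8, 6) = 6
G (MAX): max(-20, 11, 24) = 24
F (MIN): min(24, -9) = -9
B (MAX): max(6, -9) = 6
J (MAX): max(16, -38) = 16
K (MAX): max(7, -4) = 7
L (MAX): max(-45, -36) = -36
I (MIN): min(16, 7, -36) = -36
N (MAX): max(-44, -49, -14) = -14
O (MAX): max(37, -45, 17) = 37
M (MIN): min(-14, 37) = -14
H (MAX): max(-36, -14, -12) = -12
Root (MIN): min(6, -12) = -12

-12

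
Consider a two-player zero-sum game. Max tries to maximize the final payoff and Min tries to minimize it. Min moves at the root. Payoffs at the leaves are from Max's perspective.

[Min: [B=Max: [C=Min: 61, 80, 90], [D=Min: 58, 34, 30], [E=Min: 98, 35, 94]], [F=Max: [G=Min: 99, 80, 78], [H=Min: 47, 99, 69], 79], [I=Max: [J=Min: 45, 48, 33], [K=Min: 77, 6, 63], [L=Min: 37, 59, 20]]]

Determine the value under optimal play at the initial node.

33

C (Min): min(61, 80, 90) = 61
D (Min): min(58, 34, 30) = 30
E (Min): min(98, 35, 94) = 35
B (Max): max(61, 30, 35) = 61
G (Min): min(99, 80, 78) = 78
H (Min): min(47, 99, 69) = 47
F (Max): max(78, 47, 79) = 79
J (Min): min(45, 48, 33) = 33
K (Min): min(77, 6, 63) = 6
L (Min): min(37, 59, 20) = 20
I (Max): max(33, 6, 20) = 33
Root (Min): min(61, 79, 33) = 33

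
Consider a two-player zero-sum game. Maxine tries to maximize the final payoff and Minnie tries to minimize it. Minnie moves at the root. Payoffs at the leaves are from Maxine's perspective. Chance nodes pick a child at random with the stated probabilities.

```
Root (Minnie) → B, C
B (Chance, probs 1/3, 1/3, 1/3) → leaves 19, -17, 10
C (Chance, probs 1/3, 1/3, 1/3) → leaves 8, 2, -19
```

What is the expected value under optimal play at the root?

B (Chance): 1/3·19 + 1/3·-17 + 1/3·10 = 4
C (Chance): 1/3·8 + 1/3·2 + 1/3·-19 = -3
Root (Minnie): min(4, -3) = -3

-3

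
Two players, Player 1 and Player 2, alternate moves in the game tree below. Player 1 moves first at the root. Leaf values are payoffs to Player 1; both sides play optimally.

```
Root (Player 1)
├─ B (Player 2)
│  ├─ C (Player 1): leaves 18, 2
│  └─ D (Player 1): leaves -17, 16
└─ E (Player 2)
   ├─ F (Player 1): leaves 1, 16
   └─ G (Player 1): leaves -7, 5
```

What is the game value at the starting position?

C (Player 1): max(18, 2) = 18
D (Player 1): max(-17, 16) = 16
B (Player 2): min(18, 16) = 16
F (Player 1): max(1, 16) = 16
G (Player 1): max(-7, 5) = 5
E (Player 2): min(16, 5) = 5
Root (Player 1): max(16, 5) = 16

16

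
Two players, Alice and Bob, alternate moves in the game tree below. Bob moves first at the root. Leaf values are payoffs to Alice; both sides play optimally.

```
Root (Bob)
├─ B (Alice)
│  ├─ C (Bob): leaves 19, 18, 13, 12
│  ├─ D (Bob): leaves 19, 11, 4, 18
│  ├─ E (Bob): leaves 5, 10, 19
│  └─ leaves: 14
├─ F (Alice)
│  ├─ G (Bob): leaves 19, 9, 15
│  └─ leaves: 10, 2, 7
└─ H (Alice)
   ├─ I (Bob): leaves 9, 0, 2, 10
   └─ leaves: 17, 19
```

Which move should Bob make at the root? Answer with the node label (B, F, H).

F

C (Bob): min(19, 18, 13, 12) = 12
D (Bob): min(19, 11, 4, 18) = 4
E (Bob): min(5, 10, 19) = 5
B (Alice): max(12, 4, 5, 14) = 14
G (Bob): min(19, 9, 15) = 9
F (Alice): max(9, 10, 2, 7) = 10
I (Bob): min(9, 0, 2, 10) = 0
H (Alice): max(0, 17, 19) = 19
Root (Bob): min(14, 10, 19) = 10
Bob picks the child with the lowest value: F (value 10).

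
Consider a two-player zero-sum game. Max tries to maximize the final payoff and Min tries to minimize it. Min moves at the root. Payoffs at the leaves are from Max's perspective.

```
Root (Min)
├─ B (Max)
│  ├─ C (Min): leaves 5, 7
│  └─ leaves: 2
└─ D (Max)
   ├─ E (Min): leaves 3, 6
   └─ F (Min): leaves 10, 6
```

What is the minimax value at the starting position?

5

C (Min): min(5, 7) = 5
B (Max): max(5, 2) = 5
E (Min): min(3, 6) = 3
F (Min): min(10, 6) = 6
D (Max): max(3, 6) = 6
Root (Min): min(5, 6) = 5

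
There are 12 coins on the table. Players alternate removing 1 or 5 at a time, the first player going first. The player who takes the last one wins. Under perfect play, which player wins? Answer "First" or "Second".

Positions where the player to move wins (W) vs loses (L):
i:   0  1  2  3  4  5  6  7  8  9 10 11 12
     L  W  L  W  L  W  L  W  L  W  L  W  L
Position 12 is L, so the second player wins.

Second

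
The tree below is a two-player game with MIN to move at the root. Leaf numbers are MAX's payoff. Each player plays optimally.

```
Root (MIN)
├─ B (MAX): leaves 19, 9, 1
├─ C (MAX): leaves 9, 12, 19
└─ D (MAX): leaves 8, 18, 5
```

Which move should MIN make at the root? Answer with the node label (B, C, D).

B (MAX): max(19, 9, 1) = 19
C (MAX): max(9, 12, 19) = 19
D (MAX): max(8, 18, 5) = 18
Root (MIN): min(19, 19, 18) = 18
MIN picks the child with the lowest value: D (value 18).

D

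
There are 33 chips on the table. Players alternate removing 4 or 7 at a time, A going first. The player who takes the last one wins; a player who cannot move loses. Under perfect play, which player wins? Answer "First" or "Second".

Second

W/L table (W = player to move can force a win):
i:   0  1  2  3  4  5  6  7  8  9 10 11 12 13 14 15 16 17 18 19 20 21 22 23 24 25 26 27 28 29 30 31 32 33
     L  L  L  L  W  W  W  W  W  W  W  L  L  L  L  W  W  W  W  W  W  W  L  L  L  L  W  W  W  W  W  W  W  L
Position 33 is L, so the second player wins.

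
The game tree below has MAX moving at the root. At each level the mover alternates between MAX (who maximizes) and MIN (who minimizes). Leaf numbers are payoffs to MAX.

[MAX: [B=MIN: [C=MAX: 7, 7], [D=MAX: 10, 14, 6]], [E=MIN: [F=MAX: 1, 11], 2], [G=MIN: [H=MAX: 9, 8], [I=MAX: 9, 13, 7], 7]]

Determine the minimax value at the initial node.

7

C (MAX): max(7, 7) = 7
D (MAX): max(10, 14, 6) = 14
B (MIN): min(7, 14) = 7
F (MAX): max(1, 11) = 11
E (MIN): min(11, 2) = 2
H (MAX): max(9, 8) = 9
I (MAX): max(9, 13, 7) = 13
G (MIN): min(9, 13, 7) = 7
Root (MAX): max(7, 2, 7) = 7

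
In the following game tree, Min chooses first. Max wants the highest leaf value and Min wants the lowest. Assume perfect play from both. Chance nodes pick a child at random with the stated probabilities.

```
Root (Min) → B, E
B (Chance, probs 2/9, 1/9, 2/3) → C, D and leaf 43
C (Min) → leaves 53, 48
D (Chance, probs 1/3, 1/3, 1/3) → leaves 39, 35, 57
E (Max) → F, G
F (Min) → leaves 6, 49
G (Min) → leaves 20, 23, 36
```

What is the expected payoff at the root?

20

C (Min): min(53, 48) = 48
D (Chance): 1/3·39 + 1/3·35 + 1/3·57 = 43.67
B (Chance): 2/9·48 + 1/9·43.67 + 2/3·43 = 44.19
F (Min): min(6, 49) = 6
G (Min): min(20, 23, 36) = 20
E (Max): max(6, 20) = 20
Root (Min): min(44.19, 20) = 20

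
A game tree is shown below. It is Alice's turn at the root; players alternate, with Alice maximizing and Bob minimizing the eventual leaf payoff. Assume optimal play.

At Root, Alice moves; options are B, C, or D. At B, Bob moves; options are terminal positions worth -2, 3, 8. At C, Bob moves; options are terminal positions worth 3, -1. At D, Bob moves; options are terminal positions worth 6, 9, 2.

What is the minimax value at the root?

B (Bob): min(-2, 3, 8) = -2
C (Bob): min(3, -1) = -1
D (Bob): min(6, 9, 2) = 2
Root (Alice): max(-2, -1, 2) = 2

2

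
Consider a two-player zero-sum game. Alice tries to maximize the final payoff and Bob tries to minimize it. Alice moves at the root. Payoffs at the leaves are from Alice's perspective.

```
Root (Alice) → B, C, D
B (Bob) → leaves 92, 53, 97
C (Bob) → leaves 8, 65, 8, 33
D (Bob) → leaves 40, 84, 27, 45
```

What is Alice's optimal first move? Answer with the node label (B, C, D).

B

B (Bob): min(92, 53, 97) = 53
C (Bob): min(8, 65, 8, 33) = 8
D (Bob): min(40, 84, 27, 45) = 27
Root (Alice): max(53, 8, 27) = 53
Alice picks the child with the highest value: B (value 53).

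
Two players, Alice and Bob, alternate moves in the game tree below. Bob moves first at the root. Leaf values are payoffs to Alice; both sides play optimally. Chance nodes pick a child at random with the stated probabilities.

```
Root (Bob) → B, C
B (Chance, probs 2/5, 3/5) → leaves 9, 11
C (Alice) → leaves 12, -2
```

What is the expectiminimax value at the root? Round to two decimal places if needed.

10.2

B (Chance): 2/5·9 + 3/5·11 = 10.2
C (Alice): max(12, -2) = 12
Root (Bob): min(10.2, 12) = 10.2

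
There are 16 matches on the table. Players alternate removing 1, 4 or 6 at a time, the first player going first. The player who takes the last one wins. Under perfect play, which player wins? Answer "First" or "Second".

Compute winning (W) and losing (L) positions by backward induction:
i:   0  1  2  3  4  5  6  7  8  9 10 11 12 13 14 15 16
     L  W  L  W  W  L  W  L  W  W  L  W  L  W  W  L  W
Position 16 is W, so the first player wins.

First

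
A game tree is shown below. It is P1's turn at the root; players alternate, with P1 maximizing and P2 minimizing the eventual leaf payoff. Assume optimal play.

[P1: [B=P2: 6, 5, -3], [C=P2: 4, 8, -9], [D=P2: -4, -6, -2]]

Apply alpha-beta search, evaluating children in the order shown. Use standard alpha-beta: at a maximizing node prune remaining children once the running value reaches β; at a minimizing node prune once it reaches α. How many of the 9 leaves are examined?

7

B [α=-∞,β=+∞]: v=-3
C [α=-3,β=+∞]: v=-9
D [α=-3,β=+∞]: v=-4 after child 1 ≤ α → α-cutoff, skip 2
Root [α=-∞,β=+∞]: v=-3
Leaves evaluated: 7 of 9.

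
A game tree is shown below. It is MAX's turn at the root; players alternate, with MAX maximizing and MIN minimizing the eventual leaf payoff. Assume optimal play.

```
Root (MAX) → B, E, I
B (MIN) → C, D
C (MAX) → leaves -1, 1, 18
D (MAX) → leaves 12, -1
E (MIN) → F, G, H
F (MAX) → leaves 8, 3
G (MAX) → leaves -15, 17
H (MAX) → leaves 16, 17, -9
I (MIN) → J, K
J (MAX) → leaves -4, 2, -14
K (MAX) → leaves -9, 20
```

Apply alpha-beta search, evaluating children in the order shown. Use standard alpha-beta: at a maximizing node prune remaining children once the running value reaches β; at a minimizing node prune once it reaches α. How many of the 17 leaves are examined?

C [α=-∞,β=+∞]: v=18
D [α=-∞,β=18]: v=12
B [α=-∞,β=+∞]: v=12
F [α=12,β=+∞]: v=8
E [α=12,β=+∞]: v=8 after child 1 ≤ α → α-cutoff, skip 2
J [α=12,β=+∞]: v=2
I [α=12,β=+∞]: v=2 after child 1 ≤ α → α-cutoff, skip 1
Root [α=-∞,β=+∞]: v=12
Leaves evaluated: 10 of 17.

10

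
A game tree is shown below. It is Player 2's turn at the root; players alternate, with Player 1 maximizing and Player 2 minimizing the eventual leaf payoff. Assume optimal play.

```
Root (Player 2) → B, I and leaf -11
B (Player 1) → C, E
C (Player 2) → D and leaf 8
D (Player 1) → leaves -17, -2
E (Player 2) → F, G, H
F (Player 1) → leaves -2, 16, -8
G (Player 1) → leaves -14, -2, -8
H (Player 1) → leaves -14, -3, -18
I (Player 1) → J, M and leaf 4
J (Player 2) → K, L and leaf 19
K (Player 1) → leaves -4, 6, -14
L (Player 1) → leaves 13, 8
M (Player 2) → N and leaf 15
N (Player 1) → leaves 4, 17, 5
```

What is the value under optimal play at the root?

D (Player 1): max(-17, -2) = -2
C (Player 2): min(-2, 8) = -2
F (Player 1): max(-2, 16, -8) = 16
G (Player 1): max(-14, -2, -8) = -2
H (Player 1): max(-14, -3, -18) = -3
E (Player 2): min(16, -2, -3) = -3
B (Player 1): max(-2, -3) = -2
K (Player 1): max(-4, 6, -14) = 6
L (Player 1): max(13, 8) = 13
J (Player 2): min(6, 13, 19) = 6
N (Player 1): max(4, 17, 5) = 17
M (Player 2): min(17, 15) = 15
I (Player 1): max(6, 15, 4) = 15
Root (Player 2): min(-2, 15, -11) = -11

-11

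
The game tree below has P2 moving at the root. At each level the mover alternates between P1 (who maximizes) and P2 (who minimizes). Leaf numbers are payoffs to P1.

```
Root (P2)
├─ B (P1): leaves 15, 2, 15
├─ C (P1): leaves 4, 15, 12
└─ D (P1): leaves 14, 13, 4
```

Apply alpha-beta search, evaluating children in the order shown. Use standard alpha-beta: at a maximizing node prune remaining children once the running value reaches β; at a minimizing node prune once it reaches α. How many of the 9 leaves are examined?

B [α=-∞,β=+∞]: v=15
C [α=-∞,β=15]: v=15 after child 2 ≥ β → β-cutoff, skip 1
D [α=-∞,β=15]: v=14
Root [α=-∞,β=+∞]: v=14
Leaves evaluated: 8 of 9.

8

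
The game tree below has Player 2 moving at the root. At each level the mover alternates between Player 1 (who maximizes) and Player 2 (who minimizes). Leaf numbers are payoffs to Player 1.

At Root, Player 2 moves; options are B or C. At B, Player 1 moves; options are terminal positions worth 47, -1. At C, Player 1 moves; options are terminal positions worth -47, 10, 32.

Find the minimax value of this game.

32

B (Player 1): max(47, -1) = 47
C (Player 1): max(-47, 10, 32) = 32
Root (Player 2): min(47, 32) = 32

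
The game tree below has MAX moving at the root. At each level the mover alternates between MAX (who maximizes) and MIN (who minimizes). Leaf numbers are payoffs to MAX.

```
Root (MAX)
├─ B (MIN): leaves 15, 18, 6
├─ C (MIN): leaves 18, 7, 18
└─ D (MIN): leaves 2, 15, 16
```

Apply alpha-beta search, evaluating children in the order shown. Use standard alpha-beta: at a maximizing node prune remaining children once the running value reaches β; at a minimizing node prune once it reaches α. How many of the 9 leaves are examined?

7

B [α=-∞,β=+∞]: v=6
C [α=6,β=+∞]: v=7
D [α=7,β=+∞]: v=2 after child 1 ≤ α → α-cutoff, skip 2
Root [α=-∞,β=+∞]: v=7
Leaves evaluated: 7 of 9.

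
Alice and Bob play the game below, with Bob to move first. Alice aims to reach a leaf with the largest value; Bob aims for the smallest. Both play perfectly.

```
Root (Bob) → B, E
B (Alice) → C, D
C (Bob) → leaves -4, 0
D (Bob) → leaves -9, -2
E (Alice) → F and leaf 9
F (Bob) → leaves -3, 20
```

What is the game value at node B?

C: min(-4, 0) = -4
D: min(-9, -2) = -9
B: max(-4, -9) = -4

-4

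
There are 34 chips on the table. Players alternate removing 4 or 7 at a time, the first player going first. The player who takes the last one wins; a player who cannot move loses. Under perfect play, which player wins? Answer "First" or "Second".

Second

W/L table (W = player to move can force a win):
i:   0  1  2  3  4  5  6  7  8  9 10 11 12 13 14 15 16 17 18 19 20 21 22 23 24 25 26 27 28 29 30 31 32 33 34
     L  L  L  L  W  W  W  W  W  W  W  L  L  L  L  W  W  W  W  W  W  W  L  L  L  L  W  W  W  W  W  W  W  L  L
Position 34 is L, so the second player wins.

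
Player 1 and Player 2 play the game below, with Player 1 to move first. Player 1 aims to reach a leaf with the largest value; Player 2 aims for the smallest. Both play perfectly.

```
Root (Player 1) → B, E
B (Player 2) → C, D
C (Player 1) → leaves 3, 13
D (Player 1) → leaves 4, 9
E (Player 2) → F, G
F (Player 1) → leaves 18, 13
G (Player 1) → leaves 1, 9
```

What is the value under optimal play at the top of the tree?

C (Player 1): max(3, 13) = 13
D (Player 1): max(4, 9) = 9
B (Player 2): min(13, 9) = 9
F (Player 1): max(18, 13) = 18
G (Player 1): max(1, 9) = 9
E (Player 2): min(18, 9) = 9
Root (Player 1): max(9, 9) = 9

9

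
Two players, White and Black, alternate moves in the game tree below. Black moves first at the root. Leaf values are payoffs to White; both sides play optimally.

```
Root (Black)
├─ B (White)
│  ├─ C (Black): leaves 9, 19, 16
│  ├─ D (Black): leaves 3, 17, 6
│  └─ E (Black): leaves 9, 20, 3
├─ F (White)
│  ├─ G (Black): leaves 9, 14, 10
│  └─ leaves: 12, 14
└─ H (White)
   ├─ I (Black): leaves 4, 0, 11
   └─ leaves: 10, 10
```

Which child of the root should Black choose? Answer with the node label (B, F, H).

C (Black): min(9, 19, 16) = 9
D (Black): min(3, 17, 6) = 3
E (Black): min(9, 20, 3) = 3
B (White): max(9, 3, 3) = 9
G (Black): min(9, 14, 10) = 9
F (White): max(9, 12, 14) = 14
I (Black): min(4, 0, 11) = 0
H (White): max(0, 10, 10) = 10
Root (Black): min(9, 14, 10) = 9
Black picks the child with the lowest value: B (value 9).

B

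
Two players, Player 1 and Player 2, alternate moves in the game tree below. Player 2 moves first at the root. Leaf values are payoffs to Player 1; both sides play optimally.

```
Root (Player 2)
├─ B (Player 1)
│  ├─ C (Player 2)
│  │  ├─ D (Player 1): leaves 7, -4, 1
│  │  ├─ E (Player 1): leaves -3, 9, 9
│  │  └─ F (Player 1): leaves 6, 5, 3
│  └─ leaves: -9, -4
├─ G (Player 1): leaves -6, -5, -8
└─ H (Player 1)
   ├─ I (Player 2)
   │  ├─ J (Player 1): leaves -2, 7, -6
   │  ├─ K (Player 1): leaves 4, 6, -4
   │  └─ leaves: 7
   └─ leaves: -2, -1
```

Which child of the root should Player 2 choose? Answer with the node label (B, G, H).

G

D (Player 1): max(7, -4, 1) = 7
E (Player 1): max(-3, 9, 9) = 9
F (Player 1): max(6, 5, 3) = 6
C (Player 2): min(7, 9, 6) = 6
B (Player 1): max(6, -9, -4) = 6
G (Player 1): max(-6, -5, -8) = -5
J (Player 1): max(-2, 7, -6) = 7
K (Player 1): max(4, 6, -4) = 6
I (Player 2): min(7, 6, 7) = 6
H (Player 1): max(6, -2, -1) = 6
Root (Player 2): min(6, -5, 6) = -5
Player 2 picks the child with the lowest value: G (value -5).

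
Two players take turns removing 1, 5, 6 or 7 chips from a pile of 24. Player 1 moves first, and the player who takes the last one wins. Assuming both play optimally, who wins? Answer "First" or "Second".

i:   0  1  2  3  4  5  6  7  8  9 10 11 12 13 14 15 16 17 18 19 20 21 22 23 24
     L  W  L  W  L  W  W  W  W  W  W  W  L  W  L  W  L  W  W  W  W  W  W  W  L
Position 24 is L, so the second player wins.

Second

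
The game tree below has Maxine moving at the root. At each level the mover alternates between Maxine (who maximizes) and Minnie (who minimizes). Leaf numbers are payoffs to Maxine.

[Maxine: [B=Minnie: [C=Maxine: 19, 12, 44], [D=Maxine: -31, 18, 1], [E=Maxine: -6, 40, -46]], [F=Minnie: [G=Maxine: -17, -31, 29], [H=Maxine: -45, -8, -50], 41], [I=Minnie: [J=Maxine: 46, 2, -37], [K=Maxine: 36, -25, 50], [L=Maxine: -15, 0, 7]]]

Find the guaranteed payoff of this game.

C (Maxine): max(19, 12, 44) = 44
D (Maxine): max(-31, 18, 1) = 18
E (Maxine): max(-6, 40, -46) = 40
B (Minnie): min(44, 18, 40) = 18
G (Maxine): max(-17, -31, 29) = 29
H (Maxine): max(-45, -8, -50) = -8
F (Minnie): min(29, -8, 41) = -8
J (Maxine): max(46, 2, -37) = 46
K (Maxine): max(36, -25, 50) = 50
L (Maxine): max(-15, 0, 7) = 7
I (Minnie): min(46, 50, 7) = 7
Root (Maxine): max(18, -8, 7) = 18

18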